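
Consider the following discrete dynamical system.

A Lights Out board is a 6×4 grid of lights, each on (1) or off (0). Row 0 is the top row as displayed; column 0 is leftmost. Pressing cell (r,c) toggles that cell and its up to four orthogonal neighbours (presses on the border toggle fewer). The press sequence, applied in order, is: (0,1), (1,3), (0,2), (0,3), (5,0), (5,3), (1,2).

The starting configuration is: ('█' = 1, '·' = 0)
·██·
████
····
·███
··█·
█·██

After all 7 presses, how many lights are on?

15

gen 0: ·██·
████
····
·███
··█·
█·██
gen 1: █···
█·██
····
·███
··█·
█·██
gen 2: █··█
█···
···█
·███
··█·
█·██
gen 3: ███·
█·█·
···█
·███
··█·
█·██
gen 4: ██·█
█·██
···█
·███
··█·
█·██
gen 5: ██·█
█·██
···█
·███
█·█·
·███
gen 6: ██·█
█·██
···█
·███
█·██
·█··
gen 7: ████
██··
··██
·███
█·██
·█··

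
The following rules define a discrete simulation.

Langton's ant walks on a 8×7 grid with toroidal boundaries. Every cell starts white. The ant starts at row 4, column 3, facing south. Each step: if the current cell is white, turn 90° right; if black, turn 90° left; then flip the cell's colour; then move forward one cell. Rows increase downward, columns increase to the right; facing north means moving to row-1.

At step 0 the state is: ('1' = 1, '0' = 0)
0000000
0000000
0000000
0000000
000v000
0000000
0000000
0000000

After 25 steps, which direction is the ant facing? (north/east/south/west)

t=0: 0000000
0000000
0000000
0000000
000v000
0000000
0000000
0000000
t=1: 0000000
0000000
0000000
0000000
00<1000
0000000
0000000
0000000
t=2: 0000000
0000000
0000000
00^0000
0011000
0000000
0000000
0000000
t=3: 0000000
0000000
0000000
001>000
0011000
0000000
0000000
0000000
t=4: 0000000
0000000
0000000
0011000
001v000
0000000
0000000
0000000
t=5: 0000000
0000000
0000000
0011000
0010>00
0000000
0000000
0000000
t=6: 0000000
0000000
0000000
0011000
0010100
0000v00
0000000
0000000
t=7: 0000000
0000000
0000000
0011000
0010100
000<100
0000000
0000000
t=8: 0000000
0000000
0000000
0011000
001^100
0001100
0000000
0000000
t=9: 0000000
0000000
0000000
0011000
0011>00
0001100
0000000
0000000
t=10: 0000000
0000000
0000000
0011^00
0011000
0001100
0000000
0000000
t=11: 0000000
0000000
0000000
00111>0
0011000
0001100
0000000
0000000
t=12: 0000000
0000000
0000000
0011110
00110v0
0001100
0000000
0000000
t=13: 0000000
0000000
0000000
0011110
0011<10
0001100
0000000
0000000
t=14: 0000000
0000000
0000000
0011^10
0011110
0001100
0000000
0000000
t=15: 0000000
0000000
0000000
001<010
0011110
0001100
0000000
0000000
t=16: 0000000
0000000
0000000
0010010
001v110
0001100
0000000
0000000
t=17: 0000000
0000000
0000000
0010010
0010>10
0001100
0000000
0000000
t=18: 0000000
0000000
0000000
0010^10
0010010
0001100
0000000
0000000
t=19: 0000000
0000000
0000000
00101>0
0010010
0001100
0000000
0000000
t=20: 0000000
0000000
00000^0
0010100
0010010
0001100
0000000
0000000
t=21: 0000000
0000000
000001>
0010100
0010010
0001100
0000000
0000000
t=22: 0000000
0000000
0000011
001010v
0010010
0001100
0000000
0000000
t=23: 0000000
0000000
0000011
00101<1
0010010
0001100
0000000
0000000
t=24: 0000000
0000000
00000^1
0010111
0010010
0001100
0000000
0000000
t=25: 0000000
0000000
0000<01
0010111
0010010
0001100
0000000
0000000

west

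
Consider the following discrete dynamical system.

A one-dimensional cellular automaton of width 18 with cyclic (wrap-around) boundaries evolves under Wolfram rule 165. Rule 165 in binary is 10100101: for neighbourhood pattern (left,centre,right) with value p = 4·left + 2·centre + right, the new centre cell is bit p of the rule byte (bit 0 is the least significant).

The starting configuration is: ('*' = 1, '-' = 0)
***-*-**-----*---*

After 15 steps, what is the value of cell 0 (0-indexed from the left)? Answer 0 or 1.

1

k=0  ***-*-**-----*---*
k=1  **-***---***-*-*--
k=2  --*-*--*--*-****--
k=3  *-***--*--**-**--*
k=4  -*-*---*----*-----
k=5  -***-*-*-**-*-****
k=6  *-*-*****--***-**-
k=7  ****-***----*-*--*
k=8  ***-*-*--**-***---
k=9  -*-****----*-*--*-
k=10  -**-**--**-***--*-
k=11  ---*------*-*---*-
k=12  **-*-****-***-*-*-
k=13  --***-**-*-*-*****
k=14  ---*-*--*****-***-
k=15  **-***---***-*-*--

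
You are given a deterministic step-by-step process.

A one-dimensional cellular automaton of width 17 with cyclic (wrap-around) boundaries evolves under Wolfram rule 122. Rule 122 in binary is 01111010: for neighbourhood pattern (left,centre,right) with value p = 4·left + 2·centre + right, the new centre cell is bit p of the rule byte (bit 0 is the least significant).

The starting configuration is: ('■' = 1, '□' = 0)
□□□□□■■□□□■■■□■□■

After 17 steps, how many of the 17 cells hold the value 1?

7

0) □□□□□■■□□□■■■□■□■
1) ■□□□■■■■□■■□■■□■□
2) □■□■■□□■■■■■■■■□■
3) ■□■■■■■■□□□□□□■■□
4) □■■□□□□■■□□□□■■■■
5) ■■■■□□■■■■□□■■□□■
6) □□□■■■■□□■■■■■■■■
7) ■□■■□□■■■■□□□□□□■
8) ■■■■■■■□□■■□□□□■■
9) □□□□□□■■■■■■□□■■□
10) □□□□□■■□□□□■■■■■■
11) ■□□□■■■■□□■■□□□□■
12) ■■□■■□□■■■■■■□□■■
13) □■■■■■■■□□□□■■■■□
14) ■■□□□□□■■□□■■□□■■
15) □■■□□□■■■■■■■■■■□
16) ■■■■□■■□□□□□□□□■■
17) □□□■■■■■□□□□□□■■□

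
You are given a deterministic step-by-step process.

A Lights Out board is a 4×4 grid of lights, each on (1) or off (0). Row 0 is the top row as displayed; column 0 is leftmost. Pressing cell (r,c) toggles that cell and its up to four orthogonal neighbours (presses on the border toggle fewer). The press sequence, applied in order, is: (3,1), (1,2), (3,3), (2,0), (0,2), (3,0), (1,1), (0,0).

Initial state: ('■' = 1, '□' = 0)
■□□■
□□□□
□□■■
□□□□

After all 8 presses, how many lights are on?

7

k=0  ■□□■
□□□□
□□■■
□□□□
k=1  ■□□■
□□□□
□■■■
■■■□
k=2  ■□■■
□■■■
□■□■
■■■□
k=3  ■□■■
□■■■
□■□□
■■□■
k=4  ■□■■
■■■■
■□□□
□■□■
k=5  ■■□□
■■□■
■□□□
□■□■
k=6  ■■□□
■■□■
□□□□
■□□■
k=7  ■□□□
□□■■
□■□□
■□□■
k=8  □■□□
■□■■
□■□□
■□□■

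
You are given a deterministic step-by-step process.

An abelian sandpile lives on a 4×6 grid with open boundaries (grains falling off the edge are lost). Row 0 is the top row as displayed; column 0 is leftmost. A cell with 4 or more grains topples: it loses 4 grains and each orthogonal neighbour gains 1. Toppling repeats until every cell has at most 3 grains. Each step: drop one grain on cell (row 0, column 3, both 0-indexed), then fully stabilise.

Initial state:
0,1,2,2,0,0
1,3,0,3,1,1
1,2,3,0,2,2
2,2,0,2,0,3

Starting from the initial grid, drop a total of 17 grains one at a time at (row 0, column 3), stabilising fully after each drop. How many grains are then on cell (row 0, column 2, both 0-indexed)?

3

[0] 0,1,2,2,0,0
1,3,0,3,1,1
1,2,3,0,2,2
2,2,0,2,0,3
[1] 0,1,2,3,0,0
1,3,0,3,1,1
1,2,3,0,2,2
2,2,0,2,0,3
[2] 0,1,3,1,1,0
1,3,1,0,2,1
1,2,3,1,2,2
2,2,0,2,0,3
[3] 0,1,3,2,1,0
1,3,1,0,2,1
1,2,3,1,2,2
2,2,0,2,0,3
[4] 0,1,3,3,1,0
1,3,1,0,2,1
1,2,3,1,2,2
2,2,0,2,0,3
[5] 0,2,0,1,2,0
1,3,2,1,2,1
1,2,3,1,2,2
2,2,0,2,0,3
[6] 0,2,0,2,2,0
1,3,2,1,2,1
1,2,3,1,2,2
2,2,0,2,0,3
[7] 0,2,0,3,2,0
1,3,2,1,2,1
1,2,3,1,2,2
2,2,0,2,0,3
[8] 0,2,1,0,3,0
1,3,2,2,2,1
1,2,3,1,2,2
2,2,0,2,0,3
[9] 0,2,1,1,3,0
1,3,2,2,2,1
1,2,3,1,2,2
2,2,0,2,0,3
[10] 0,2,1,2,3,0
1,3,2,2,2,1
1,2,3,1,2,2
2,2,0,2,0,3
[11] 0,2,1,3,3,0
1,3,2,2,2,1
1,2,3,1,2,2
2,2,0,2,0,3
[12] 0,2,2,1,0,1
1,3,2,3,3,1
1,2,3,1,2,2
2,2,0,2,0,3
[13] 0,2,2,2,0,1
1,3,2,3,3,1
1,2,3,1,2,2
2,2,0,2,0,3
[14] 0,2,2,3,0,1
1,3,2,3,3,1
1,2,3,1,2,2
2,2,0,2,0,3
[15] 0,2,3,1,2,1
1,3,3,1,0,2
1,2,3,2,3,2
2,2,0,2,0,3
[16] 0,2,3,2,2,1
1,3,3,1,0,2
1,2,3,2,3,2
2,2,0,2,0,3
[17] 0,2,3,3,2,1
1,3,3,1,0,2
1,2,3,2,3,2
2,2,0,2,0,3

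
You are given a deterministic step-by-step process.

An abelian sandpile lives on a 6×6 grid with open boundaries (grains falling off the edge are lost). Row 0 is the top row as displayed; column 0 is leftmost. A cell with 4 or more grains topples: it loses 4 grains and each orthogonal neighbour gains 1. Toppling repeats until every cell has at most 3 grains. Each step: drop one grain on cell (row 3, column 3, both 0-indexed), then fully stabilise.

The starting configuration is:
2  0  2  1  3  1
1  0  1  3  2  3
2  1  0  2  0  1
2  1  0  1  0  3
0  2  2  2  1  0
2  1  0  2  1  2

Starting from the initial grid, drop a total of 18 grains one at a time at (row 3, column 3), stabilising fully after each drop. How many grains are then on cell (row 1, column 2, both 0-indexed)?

2

gen 0: 2  0  2  1  3  1
1  0  1  3  2  3
2  1  0  2  0  1
2  1  0  1  0  3
0  2  2  2  1  0
2  1  0  2  1  2
gen 1: 2  0  2  1  3  1
1  0  1  3  2  3
2  1  0  2  0  1
2  1  0  2  0  3
0  2  2  2  1  0
2  1  0  2  1  2
gen 2: 2  0  2  1  3  1
1  0  1  3  2  3
2  1  0  2  0  1
2  1  0  3  0  3
0  2  2  2  1  0
2  1  0  2  1  2
gen 3: 2  0  2  1  3  1
1  0  1  3  2  3
2  1  0  3  0  1
2  1  1  0  1  3
0  2  2  3  1  0
2  1  0  2  1  2
gen 4: 2  0  2  1  3  1
1  0  1  3  2  3
2  1  0  3  0  1
2  1  1  1  1  3
0  2  2  3  1  0
2  1  0  2  1  2
gen 5: 2  0  2  1  3  1
1  0  1  3  2  3
2  1  0  3  0  1
2  1  1  2  1  3
0  2  2  3  1  0
2  1  0  2  1  2
gen 6: 2  0  2  1  3  1
1  0  1  3  2  3
2  1  0  3  0  1
2  1  1  3  1  3
0  2  2  3  1  0
2  1  0  2  1  2
gen 7: 2  0  2  2  3  1
1  0  2  0  3  3
2  1  1  1  1  1
2  1  2  2  2  3
0  2  3  0  2  0
2  1  0  3  1  2
gen 8: 2  0  2  2  3  1
1  0  2  0  3  3
2  1  1  1  1  1
2  1  2  3  2  3
0  2  3  0  2  0
2  1  0  3  1  2
gen 9: 2  0  2  2  3  1
1  0  2  0  3  3
2  1  1  2  1  1
2  1  3  0  3  3
0  2  3  1  2  0
2  1  0  3  1  2
gen 10: 2  0  2  2  3  1
1  0  2  0  3  3
2  1  1  2  1  1
2  1  3  1  3  3
0  2  3  1  2  0
2  1  0  3  1  2
gen 11: 2  0  2  2  3  1
1  0  2  0  3  3
2  1  1  2  1  1
2  1  3  2  3  3
0  2  3  1  2  0
2  1  0  3  1  2
gen 12: 2  0  2  2  3  1
1  0  2  0  3  3
2  1  1  2  1  1
2  1  3  3  3  3
0  2  3  1  2  0
2  1  0  3  1  2
gen 13: 2  0  2  2  3  1
1  0  2  0  3  3
2  1  2  3  2  2
2  2  1  2  1  0
0  3  0  3  3  1
2  1  1  3  1  2
gen 14: 2  0  2  2  3  1
1  0  2  0  3  3
2  1  2  3  2  2
2  2  1  3  1  0
0  3  0  3  3  1
2  1  1  3  1  2
gen 15: 2  0  2  2  3  1
1  0  2  1  3  3
2  1  3  0  3  2
2  2  2  2  3  0
0  3  1  2  0  2
2  1  2  0  3  2
gen 16: 2  0  2  2  3  1
1  0  2  1  3  3
2  1  3  0  3  2
2  2  2  3  3  0
0  3  1  2  0  2
2  1  2  0  3  2
gen 17: 2  0  2  3  0  3
1  0  2  2  2  1
2  1  3  2  2  0
2  2  3  1  1  2
0  3  1  3  1  2
2  1  2  0  3  2
gen 18: 2  0  2  3  0  3
1  0  2  2  2  1
2  1  3  2  2  0
2  2  3  2  1  2
0  3  1  3  1  2
2  1  2  0  3  2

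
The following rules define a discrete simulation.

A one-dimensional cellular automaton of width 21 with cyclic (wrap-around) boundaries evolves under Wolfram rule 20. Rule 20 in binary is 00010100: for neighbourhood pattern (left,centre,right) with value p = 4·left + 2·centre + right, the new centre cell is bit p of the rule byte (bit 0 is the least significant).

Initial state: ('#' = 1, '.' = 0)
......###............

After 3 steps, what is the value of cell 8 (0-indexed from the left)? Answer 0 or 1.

step 0: ......###............
step 1: .........#...........
step 2: .........##..........
step 3: ...........#.........

0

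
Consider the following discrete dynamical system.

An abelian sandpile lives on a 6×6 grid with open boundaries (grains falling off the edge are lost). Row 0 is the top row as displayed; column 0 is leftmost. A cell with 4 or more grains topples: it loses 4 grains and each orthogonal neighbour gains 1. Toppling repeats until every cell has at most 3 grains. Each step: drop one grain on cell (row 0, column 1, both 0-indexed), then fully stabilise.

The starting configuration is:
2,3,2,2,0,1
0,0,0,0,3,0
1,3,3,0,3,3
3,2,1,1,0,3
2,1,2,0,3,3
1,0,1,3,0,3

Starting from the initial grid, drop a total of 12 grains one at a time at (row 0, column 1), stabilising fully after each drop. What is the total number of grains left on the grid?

gen 0: 2,3,2,2,0,1
0,0,0,0,3,0
1,3,3,0,3,3
3,2,1,1,0,3
2,1,2,0,3,3
1,0,1,3,0,3
gen 1: 3,0,3,2,0,1
0,1,0,0,3,0
1,3,3,0,3,3
3,2,1,1,0,3
2,1,2,0,3,3
1,0,1,3,0,3
gen 2: 3,1,3,2,0,1
0,1,0,0,3,0
1,3,3,0,3,3
3,2,1,1,0,3
2,1,2,0,3,3
1,0,1,3,0,3
gen 3: 3,2,3,2,0,1
0,1,0,0,3,0
1,3,3,0,3,3
3,2,1,1,0,3
2,1,2,0,3,3
1,0,1,3,0,3
gen 4: 3,3,3,2,0,1
0,1,0,0,3,0
1,3,3,0,3,3
3,2,1,1,0,3
2,1,2,0,3,3
1,0,1,3,0,3
gen 5: 0,2,0,3,0,1
1,2,1,0,3,0
1,3,3,0,3,3
3,2,1,1,0,3
2,1,2,0,3,3
1,0,1,3,0,3
gen 6: 0,3,0,3,0,1
1,2,1,0,3,0
1,3,3,0,3,3
3,2,1,1,0,3
2,1,2,0,3,3
1,0,1,3,0,3
gen 7: 1,0,1,3,0,1
1,3,1,0,3,0
1,3,3,0,3,3
3,2,1,1,0,3
2,1,2,0,3,3
1,0,1,3,0,3
gen 8: 1,1,1,3,0,1
1,3,1,0,3,0
1,3,3,0,3,3
3,2,1,1,0,3
2,1,2,0,3,3
1,0,1,3,0,3
gen 9: 1,2,1,3,0,1
1,3,1,0,3,0
1,3,3,0,3,3
3,2,1,1,0,3
2,1,2,0,3,3
1,0,1,3,0,3
gen 10: 1,3,1,3,0,1
1,3,1,0,3,0
1,3,3,0,3,3
3,2,1,1,0,3
2,1,2,0,3,3
1,0,1,3,0,3
gen 11: 2,1,2,3,0,1
2,1,3,0,3,0
2,1,0,1,3,3
3,3,2,1,0,3
2,1,2,0,3,3
1,0,1,3,0,3
gen 12: 2,2,2,3,0,1
2,1,3,0,3,0
2,1,0,1,3,3
3,3,2,1,0,3
2,1,2,0,3,3
1,0,1,3,0,3

60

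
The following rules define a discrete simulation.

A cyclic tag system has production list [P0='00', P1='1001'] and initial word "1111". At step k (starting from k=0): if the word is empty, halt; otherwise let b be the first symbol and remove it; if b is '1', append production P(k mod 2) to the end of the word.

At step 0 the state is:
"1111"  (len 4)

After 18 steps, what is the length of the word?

t=0: "1111"  (len 4)
t=1: "11100"  (len 5)
t=2: "11001001"  (len 8)
t=3: "100100100"  (len 9)
t=4: "001001001001"  (len 12)
t=5: "01001001001"  (len 11)
t=6: "1001001001"  (len 10)
t=7: "00100100100"  (len 11)
t=8: "0100100100"  (len 10)
t=9: "100100100"  (len 9)
t=10: "001001001001"  (len 12)
t=11: "01001001001"  (len 11)
t=12: "1001001001"  (len 10)
t=13: "00100100100"  (len 11)
t=14: "0100100100"  (len 10)
t=15: "100100100"  (len 9)
t=16: "001001001001"  (len 12)
t=17: "01001001001"  (len 11)
t=18: "1001001001"  (len 10)

10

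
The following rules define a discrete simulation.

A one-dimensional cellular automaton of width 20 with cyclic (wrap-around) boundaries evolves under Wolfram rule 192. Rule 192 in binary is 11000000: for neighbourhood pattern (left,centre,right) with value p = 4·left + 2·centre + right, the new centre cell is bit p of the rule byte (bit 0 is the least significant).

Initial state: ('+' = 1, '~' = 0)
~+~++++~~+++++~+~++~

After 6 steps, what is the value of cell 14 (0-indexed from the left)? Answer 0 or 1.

0

k=0  ~+~++++~~+++++~+~++~
k=1  ~~~~+++~~~++++~~~~+~
k=2  ~~~~~++~~~~+++~~~~~~
k=3  ~~~~~~+~~~~~++~~~~~~
k=4  ~~~~~~~~~~~~~+~~~~~~
k=5  ~~~~~~~~~~~~~~~~~~~~
k=6  ~~~~~~~~~~~~~~~~~~~~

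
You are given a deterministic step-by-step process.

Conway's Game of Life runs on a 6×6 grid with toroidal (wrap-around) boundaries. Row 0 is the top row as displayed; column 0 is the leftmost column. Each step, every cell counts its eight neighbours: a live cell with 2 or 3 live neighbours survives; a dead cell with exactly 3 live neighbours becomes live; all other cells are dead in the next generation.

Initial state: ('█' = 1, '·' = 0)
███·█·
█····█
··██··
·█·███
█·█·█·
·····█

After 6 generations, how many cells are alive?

15

gen 0: ███·█·
█····█
··██··
·█·███
█·█·█·
·····█
gen 1: ·█··█·
█···██
·███··
██···█
███···
··█·█·
gen 2: ██··█·
█···██
··██··
···█·█
··██··
█·█··█
gen 3: ···██·
█·█·█·
█·██··
······
████·█
█·█·██
gen 4: █·█···
··█·█·
··██·█
····██
··██··
······
gen 5: ·█·█··
··█·██
··█··█
·····█
···██·
·███··
gen 6: ██····
███·██
█··█·█
···█·█
···██·
·█····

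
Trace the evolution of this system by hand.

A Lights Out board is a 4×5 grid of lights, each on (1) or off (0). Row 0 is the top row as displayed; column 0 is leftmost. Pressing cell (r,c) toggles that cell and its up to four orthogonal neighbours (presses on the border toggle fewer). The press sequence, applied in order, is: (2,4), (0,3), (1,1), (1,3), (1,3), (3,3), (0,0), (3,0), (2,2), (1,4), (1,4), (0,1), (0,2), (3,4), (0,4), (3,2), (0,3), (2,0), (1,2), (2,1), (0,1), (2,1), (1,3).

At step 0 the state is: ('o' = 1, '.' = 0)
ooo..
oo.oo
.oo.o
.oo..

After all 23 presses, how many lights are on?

0) ooo..
oo.oo
.oo.o
.oo..
1) ooo..
oo.o.
.ooo.
.oo.o
2) oo.oo
oo...
.ooo.
.oo.o
3) o..oo
..o..
..oo.
.oo.o
4) o...o
...oo
..o..
.oo.o
5) o..oo
..o..
..oo.
.oo.o
6) o..oo
..o..
..o..
.o.o.
7) .o.oo
o.o..
..o..
.o.o.
8) .o.oo
o.o..
o.o..
o..o.
9) .o.oo
o....
oo.o.
o.oo.
10) .o.o.
o..oo
oo.oo
o.oo.
11) .o.oo
o....
oo.o.
o.oo.
12) o.ooo
oo...
oo.o.
o.oo.
13) oo..o
ooo..
oo.o.
o.oo.
14) oo..o
ooo..
oo.oo
o.o.o
15) oo.o.
ooo.o
oo.oo
o.o.o
16) oo.o.
ooo.o
ooooo
oo.oo
17) ooo.o
ooooo
ooooo
oo.oo
18) ooo.o
.oooo
..ooo
.o.oo
19) oo..o
....o
...oo
.o.oo
20) oo..o
.o..o
ooooo
...oo
21) ..o.o
....o
ooooo
...oo
22) ..o.o
.o..o
...oo
.o.oo
23) ..ooo
.ooo.
....o
.o.oo

10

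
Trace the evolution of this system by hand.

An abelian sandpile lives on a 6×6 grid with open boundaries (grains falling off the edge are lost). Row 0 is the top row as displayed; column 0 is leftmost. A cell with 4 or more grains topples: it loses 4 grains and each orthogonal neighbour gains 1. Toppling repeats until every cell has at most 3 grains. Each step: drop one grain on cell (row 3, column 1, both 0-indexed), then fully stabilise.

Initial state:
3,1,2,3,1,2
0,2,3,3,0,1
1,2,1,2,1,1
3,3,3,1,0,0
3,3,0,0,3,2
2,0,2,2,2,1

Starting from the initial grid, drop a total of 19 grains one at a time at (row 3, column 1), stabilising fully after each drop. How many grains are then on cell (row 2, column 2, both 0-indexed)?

gen 0: 3,1,2,3,1,2
0,2,3,3,0,1
1,2,1,2,1,1
3,3,3,1,0,0
3,3,0,0,3,2
2,0,2,2,2,1
gen 1: 3,1,2,3,1,2
0,2,3,3,0,1
2,3,2,2,1,1
1,3,0,2,0,0
1,1,2,0,3,2
3,1,2,2,2,1
gen 2: 3,1,2,3,1,2
0,3,3,3,0,1
3,0,3,2,1,1
2,1,1,2,0,0
1,2,2,0,3,2
3,1,2,2,2,1
gen 3: 3,1,2,3,1,2
0,3,3,3,0,1
3,0,3,2,1,1
2,2,1,2,0,0
1,2,2,0,3,2
3,1,2,2,2,1
gen 4: 3,1,2,3,1,2
0,3,3,3,0,1
3,0,3,2,1,1
2,3,1,2,0,0
1,2,2,0,3,2
3,1,2,2,2,1
gen 5: 3,1,2,3,1,2
0,3,3,3,0,1
3,1,3,2,1,1
3,0,2,2,0,0
1,3,2,0,3,2
3,1,2,2,2,1
gen 6: 3,1,2,3,1,2
0,3,3,3,0,1
3,1,3,2,1,1
3,1,2,2,0,0
1,3,2,0,3,2
3,1,2,2,2,1
gen 7: 3,1,2,3,1,2
0,3,3,3,0,1
3,1,3,2,1,1
3,2,2,2,0,0
1,3,2,0,3,2
3,1,2,2,2,1
gen 8: 3,1,2,3,1,2
0,3,3,3,0,1
3,1,3,2,1,1
3,3,2,2,0,0
1,3,2,0,3,2
3,1,2,2,2,1
gen 9: 3,1,2,3,1,2
1,3,3,3,0,1
0,3,3,2,1,1
1,2,3,2,0,0
3,0,3,0,3,2
3,2,2,2,2,1
gen 10: 3,1,2,3,1,2
1,3,3,3,0,1
0,3,3,2,1,1
1,3,3,2,0,0
3,0,3,0,3,2
3,2,2,2,2,1
gen 11: 3,3,0,1,2,2
2,1,3,2,1,1
1,2,3,1,2,1
2,2,3,0,1,0
3,2,0,2,3,2
3,2,3,2,2,1
gen 12: 3,3,0,1,2,2
2,1,3,2,1,1
1,2,3,1,2,1
2,3,3,0,1,0
3,2,0,2,3,2
3,2,3,2,2,1
gen 13: 3,3,1,1,2,2
2,3,0,3,1,1
2,0,2,2,2,1
3,2,1,1,1,0
3,3,1,2,3,2
3,2,3,2,2,1
gen 14: 3,3,1,1,2,2
2,3,0,3,1,1
2,0,2,2,2,1
3,3,1,1,1,0
3,3,1,2,3,2
3,2,3,2,2,1
gen 15: 3,3,1,1,2,2
2,3,0,3,1,1
3,1,2,2,2,1
1,2,2,1,1,0
2,2,3,2,3,2
1,1,0,3,2,1
gen 16: 3,3,1,1,2,2
2,3,0,3,1,1
3,1,2,2,2,1
1,3,2,1,1,0
2,2,3,2,3,2
1,1,0,3,2,1
gen 17: 3,3,1,1,2,2
2,3,0,3,1,1
3,2,2,2,2,1
2,0,3,1,1,0
2,3,3,2,3,2
1,1,0,3,2,1
gen 18: 3,3,1,1,2,2
2,3,0,3,1,1
3,2,2,2,2,1
2,1,3,1,1,0
2,3,3,2,3,2
1,1,0,3,2,1
gen 19: 3,3,1,1,2,2
2,3,0,3,1,1
3,2,2,2,2,1
2,2,3,1,1,0
2,3,3,2,3,2
1,1,0,3,2,1

2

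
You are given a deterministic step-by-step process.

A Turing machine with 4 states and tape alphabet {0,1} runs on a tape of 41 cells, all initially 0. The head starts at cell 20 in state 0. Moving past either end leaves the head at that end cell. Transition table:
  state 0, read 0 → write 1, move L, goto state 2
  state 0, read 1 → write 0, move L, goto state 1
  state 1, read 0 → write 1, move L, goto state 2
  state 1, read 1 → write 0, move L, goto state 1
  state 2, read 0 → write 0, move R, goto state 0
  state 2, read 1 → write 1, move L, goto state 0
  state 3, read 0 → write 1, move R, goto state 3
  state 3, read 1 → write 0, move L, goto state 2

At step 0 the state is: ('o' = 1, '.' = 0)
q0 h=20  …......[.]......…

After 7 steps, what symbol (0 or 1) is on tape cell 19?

0

0) q0 h=20  …......[.]......…
1) q2 h=19  …......[.]o.....…
2) q0 h=20  …......[o]......…
3) q1 h=19  …......[.]......…
4) q2 h=18  …......[.]o.....…
5) q0 h=19  …......[o]......…
6) q1 h=18  …......[.]......…
7) q2 h=17  …......[.]o.....…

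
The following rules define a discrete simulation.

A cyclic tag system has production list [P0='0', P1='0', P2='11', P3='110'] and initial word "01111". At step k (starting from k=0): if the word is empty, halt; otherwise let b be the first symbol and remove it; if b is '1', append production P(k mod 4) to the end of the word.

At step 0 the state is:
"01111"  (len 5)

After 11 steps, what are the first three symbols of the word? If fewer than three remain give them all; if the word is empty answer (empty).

011

t=0: "01111"  (len 5)
t=1: "1111"  (len 4)
t=2: "1110"  (len 4)
t=3: "11011"  (len 5)
t=4: "1011110"  (len 7)
t=5: "0111100"  (len 7)
t=6: "111100"  (len 6)
t=7: "1110011"  (len 7)
t=8: "110011110"  (len 9)
t=9: "100111100"  (len 9)
t=10: "001111000"  (len 9)
t=11: "01111000"  (len 8)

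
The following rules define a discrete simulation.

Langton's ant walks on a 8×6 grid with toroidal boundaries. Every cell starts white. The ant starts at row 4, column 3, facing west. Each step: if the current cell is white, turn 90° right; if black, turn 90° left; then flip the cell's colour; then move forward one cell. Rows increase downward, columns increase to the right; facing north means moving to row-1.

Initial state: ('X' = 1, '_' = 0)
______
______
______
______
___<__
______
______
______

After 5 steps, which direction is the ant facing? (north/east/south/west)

k=0  ______
______
______
______
___<__
______
______
______
k=1  ______
______
______
___^__
___X__
______
______
______
k=2  ______
______
______
___X>_
___X__
______
______
______
k=3  ______
______
______
___XX_
___Xv_
______
______
______
k=4  ______
______
______
___XX_
___<X_
______
______
______
k=5  ______
______
______
___XX_
____X_
___v__
______
______

south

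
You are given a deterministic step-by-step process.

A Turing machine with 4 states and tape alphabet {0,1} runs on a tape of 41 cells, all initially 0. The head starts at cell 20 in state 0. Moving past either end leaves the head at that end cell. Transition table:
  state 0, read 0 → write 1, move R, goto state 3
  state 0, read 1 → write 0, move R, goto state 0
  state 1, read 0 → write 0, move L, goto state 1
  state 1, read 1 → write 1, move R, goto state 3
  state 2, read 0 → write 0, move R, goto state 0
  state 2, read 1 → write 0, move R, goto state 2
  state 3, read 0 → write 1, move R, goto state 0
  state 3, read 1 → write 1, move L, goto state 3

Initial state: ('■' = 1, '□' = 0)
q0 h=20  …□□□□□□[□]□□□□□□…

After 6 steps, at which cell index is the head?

26

t=0: q0 h=20  …□□□□□□[□]□□□□□□…
t=1: q3 h=21  …□□□□□■[□]□□□□□□…
t=2: q0 h=22  …□□□□■■[□]□□□□□□…
t=3: q3 h=23  …□□□■■■[□]□□□□□□…
t=4: q0 h=24  …□□■■■■[□]□□□□□□…
t=5: q3 h=25  …□■■■■■[□]□□□□□□…
t=6: q0 h=26  …■■■■■■[□]□□□□□□…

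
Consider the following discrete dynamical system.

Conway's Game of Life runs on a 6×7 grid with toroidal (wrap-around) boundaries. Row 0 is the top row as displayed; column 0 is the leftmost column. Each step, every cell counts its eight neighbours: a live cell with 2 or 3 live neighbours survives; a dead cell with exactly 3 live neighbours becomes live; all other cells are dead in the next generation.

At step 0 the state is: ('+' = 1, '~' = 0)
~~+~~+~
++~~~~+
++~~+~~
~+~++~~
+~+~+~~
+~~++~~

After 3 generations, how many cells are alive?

7

0) ~~+~~+~
++~~~~+
++~~+~~
~+~++~~
+~+~+~~
+~~++~~
1) ~~++++~
~~+~~++
~~~++++
~~~~++~
+~+~~+~
~~+~+++
2) ~++~~~~
~~+~~~~
~~~+~~~
~~~~~~~
~+~~~~~
~~+~~~~
3) ~+++~~~
~+++~~~
~~~~~~~
~~~~~~~
~~~~~~~
~~+~~~~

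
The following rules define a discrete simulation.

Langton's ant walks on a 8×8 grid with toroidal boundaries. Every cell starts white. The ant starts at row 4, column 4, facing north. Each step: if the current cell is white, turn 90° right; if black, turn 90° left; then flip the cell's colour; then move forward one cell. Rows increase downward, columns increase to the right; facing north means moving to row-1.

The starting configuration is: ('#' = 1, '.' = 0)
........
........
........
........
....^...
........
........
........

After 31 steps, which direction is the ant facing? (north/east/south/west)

step 0: ........
........
........
........
....^...
........
........
........
step 1: ........
........
........
........
....#>..
........
........
........
step 2: ........
........
........
........
....##..
.....v..
........
........
step 3: ........
........
........
........
....##..
....<#..
........
........
step 4: ........
........
........
........
....^#..
....##..
........
........
step 5: ........
........
........
........
...<.#..
....##..
........
........
step 6: ........
........
........
...^....
...#.#..
....##..
........
........
step 7: ........
........
........
...#>...
...#.#..
....##..
........
........
step 8: ........
........
........
...##...
...#v#..
....##..
........
........
step 9: ........
........
........
...##...
...<##..
....##..
........
........
step 10: ........
........
........
...##...
....##..
...v##..
........
........
step 11: ........
........
........
...##...
....##..
..<###..
........
........
step 12: ........
........
........
...##...
..^.##..
..####..
........
........
step 13: ........
........
........
...##...
..#>##..
..####..
........
........
step 14: ........
........
........
...##...
..####..
..#v##..
........
........
step 15: ........
........
........
...##...
..####..
..#.>#..
........
........
step 16: ........
........
........
...##...
..##^#..
..#..#..
........
........
step 17: ........
........
........
...##...
..#<.#..
..#..#..
........
........
step 18: ........
........
........
...##...
..#..#..
..#v.#..
........
........
step 19: ........
........
........
...##...
..#..#..
..<#.#..
........
........
step 20: ........
........
........
...##...
..#..#..
...#.#..
..v.....
........
step 21: ........
........
........
...##...
..#..#..
...#.#..
.<#.....
........
step 22: ........
........
........
...##...
..#..#..
.^.#.#..
.##.....
........
step 23: ........
........
........
...##...
..#..#..
.#>#.#..
.##.....
........
step 24: ........
........
........
...##...
..#..#..
.###.#..
.#v.....
........
step 25: ........
........
........
...##...
..#..#..
.###.#..
.#.>....
........
step 26: ........
........
........
...##...
..#..#..
.###.#..
.#.#....
...v....
step 27: ........
........
........
...##...
..#..#..
.###.#..
.#.#....
..<#....
step 28: ........
........
........
...##...
..#..#..
.###.#..
.#^#....
..##....
step 29: ........
........
........
...##...
..#..#..
.###.#..
.##>....
..##....
step 30: ........
........
........
...##...
..#..#..
.##^.#..
.##.....
..##....
step 31: ........
........
........
...##...
..#..#..
.#<..#..
.##.....
..##....

west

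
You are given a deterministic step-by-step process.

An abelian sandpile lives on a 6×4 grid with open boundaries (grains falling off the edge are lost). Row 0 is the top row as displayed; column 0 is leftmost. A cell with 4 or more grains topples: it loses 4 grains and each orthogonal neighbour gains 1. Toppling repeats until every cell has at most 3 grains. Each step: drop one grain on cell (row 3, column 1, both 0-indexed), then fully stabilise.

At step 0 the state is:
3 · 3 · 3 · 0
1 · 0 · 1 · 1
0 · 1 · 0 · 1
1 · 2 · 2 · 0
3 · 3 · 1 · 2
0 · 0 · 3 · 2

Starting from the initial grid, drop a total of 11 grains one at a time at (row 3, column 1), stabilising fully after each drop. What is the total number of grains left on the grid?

41

step 0: 3 · 3 · 3 · 0
1 · 0 · 1 · 1
0 · 1 · 0 · 1
1 · 2 · 2 · 0
3 · 3 · 1 · 2
0 · 0 · 3 · 2
step 1: 3 · 3 · 3 · 0
1 · 0 · 1 · 1
0 · 1 · 0 · 1
1 · 3 · 2 · 0
3 · 3 · 1 · 2
0 · 0 · 3 · 2
step 2: 3 · 3 · 3 · 0
1 · 0 · 1 · 1
0 · 2 · 0 · 1
3 · 1 · 3 · 0
0 · 1 · 2 · 2
1 · 1 · 3 · 2
step 3: 3 · 3 · 3 · 0
1 · 0 · 1 · 1
0 · 2 · 0 · 1
3 · 2 · 3 · 0
0 · 1 · 2 · 2
1 · 1 · 3 · 2
step 4: 3 · 3 · 3 · 0
1 · 0 · 1 · 1
0 · 2 · 0 · 1
3 · 3 · 3 · 0
0 · 1 · 2 · 2
1 · 1 · 3 · 2
step 5: 3 · 3 · 3 · 0
1 · 0 · 1 · 1
1 · 3 · 1 · 1
0 · 2 · 0 · 1
1 · 2 · 3 · 2
1 · 1 · 3 · 2
step 6: 3 · 3 · 3 · 0
1 · 0 · 1 · 1
1 · 3 · 1 · 1
0 · 3 · 0 · 1
1 · 2 · 3 · 2
1 · 1 · 3 · 2
step 7: 3 · 3 · 3 · 0
1 · 1 · 1 · 1
2 · 0 · 2 · 1
1 · 1 · 1 · 1
1 · 3 · 3 · 2
1 · 1 · 3 · 2
step 8: 3 · 3 · 3 · 0
1 · 1 · 1 · 1
2 · 0 · 2 · 1
1 · 2 · 1 · 1
1 · 3 · 3 · 2
1 · 1 · 3 · 2
step 9: 3 · 3 · 3 · 0
1 · 1 · 1 · 1
2 · 0 · 2 · 1
1 · 3 · 1 · 1
1 · 3 · 3 · 2
1 · 1 · 3 · 2
step 10: 3 · 3 · 3 · 0
1 · 1 · 1 · 1
2 · 1 · 2 · 1
2 · 1 · 3 · 1
2 · 1 · 1 · 3
1 · 3 · 0 · 3
step 11: 3 · 3 · 3 · 0
1 · 1 · 1 · 1
2 · 1 · 2 · 1
2 · 2 · 3 · 1
2 · 1 · 1 · 3
1 · 3 · 0 · 3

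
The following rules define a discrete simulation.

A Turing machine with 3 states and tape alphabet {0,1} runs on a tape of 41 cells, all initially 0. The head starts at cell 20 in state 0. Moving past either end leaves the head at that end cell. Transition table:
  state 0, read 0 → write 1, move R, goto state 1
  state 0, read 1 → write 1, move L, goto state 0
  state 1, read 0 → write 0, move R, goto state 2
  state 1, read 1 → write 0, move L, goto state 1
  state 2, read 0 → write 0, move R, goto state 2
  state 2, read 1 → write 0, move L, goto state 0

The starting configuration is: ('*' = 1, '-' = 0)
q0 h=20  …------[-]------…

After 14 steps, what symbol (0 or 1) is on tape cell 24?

0

[0] q0 h=20  …------[-]------…
[1] q1 h=21  …-----*[-]------…
[2] q2 h=22  …----*-[-]------…
[3] q2 h=23  …---*--[-]------…
[4] q2 h=24  …--*---[-]------…
[5] q2 h=25  …-*----[-]------…
[6] q2 h=26  …*-----[-]------…
[7] q2 h=27  …------[-]------…
[8] q2 h=28  …------[-]------…
[9] q2 h=29  …------[-]------…
[10] q2 h=30  …------[-]------…
[11] q2 h=31  …------[-]------…
[12] q2 h=32  …------[-]------…
[13] q2 h=33  …------[-]------…
[14] q2 h=34  …------[-]------|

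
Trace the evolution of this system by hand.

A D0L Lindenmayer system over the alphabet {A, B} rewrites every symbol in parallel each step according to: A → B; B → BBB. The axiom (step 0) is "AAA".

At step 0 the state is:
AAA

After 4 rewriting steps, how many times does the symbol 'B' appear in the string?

[0] AAA
[1] BBB
[2] BBBBBBBBB
[3] BBBBBBBBBBBBBBBBBBBBBBBBBBB
[4] BBBBBBBBBBBBBBBBBBBBBBBBBBBBBBBBBBBBBBBBBBBBBBBBBBBBBBBBBBBBBBBBBBBBBBBBBBBBBBBBB

81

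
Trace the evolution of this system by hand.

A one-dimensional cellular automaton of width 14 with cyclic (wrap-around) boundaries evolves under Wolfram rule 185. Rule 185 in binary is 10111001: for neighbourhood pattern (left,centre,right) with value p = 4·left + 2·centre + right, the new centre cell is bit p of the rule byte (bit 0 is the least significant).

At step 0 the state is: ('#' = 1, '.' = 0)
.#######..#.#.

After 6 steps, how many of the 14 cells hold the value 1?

9

t=0: .#######..#.#.
t=1: .######.#..#.#
t=2: ######.#.#..#.
t=3: #####.#.#.#..#
t=4: ####.#.#.#.#.#
t=5: ###.#.#.#.#.##
t=6: ##.#.#.#.#.###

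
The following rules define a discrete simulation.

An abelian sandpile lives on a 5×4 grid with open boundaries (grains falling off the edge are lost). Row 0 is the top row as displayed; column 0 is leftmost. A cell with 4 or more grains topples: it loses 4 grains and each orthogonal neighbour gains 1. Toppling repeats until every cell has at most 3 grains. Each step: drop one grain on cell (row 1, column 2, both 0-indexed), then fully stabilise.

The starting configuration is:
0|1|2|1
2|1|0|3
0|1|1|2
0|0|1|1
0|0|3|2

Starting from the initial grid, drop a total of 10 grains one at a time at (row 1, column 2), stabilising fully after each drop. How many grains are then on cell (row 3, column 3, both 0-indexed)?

2

t=0: 0|1|2|1
2|1|0|3
0|1|1|2
0|0|1|1
0|0|3|2
t=1: 0|1|2|1
2|1|1|3
0|1|1|2
0|0|1|1
0|0|3|2
t=2: 0|1|2|1
2|1|2|3
0|1|1|2
0|0|1|1
0|0|3|2
t=3: 0|1|2|1
2|1|3|3
0|1|1|2
0|0|1|1
0|0|3|2
t=4: 0|1|3|2
2|2|1|0
0|1|2|3
0|0|1|1
0|0|3|2
t=5: 0|1|3|2
2|2|2|0
0|1|2|3
0|0|1|1
0|0|3|2
t=6: 0|1|3|2
2|2|3|0
0|1|2|3
0|0|1|1
0|0|3|2
t=7: 0|2|0|3
2|3|1|1
0|1|3|3
0|0|1|1
0|0|3|2
t=8: 0|2|0|3
2|3|2|1
0|1|3|3
0|0|1|1
0|0|3|2
t=9: 0|2|0|3
2|3|3|1
0|1|3|3
0|0|1|1
0|0|3|2
t=10: 0|3|1|3
3|0|2|3
0|3|1|0
0|0|2|2
0|0|3|2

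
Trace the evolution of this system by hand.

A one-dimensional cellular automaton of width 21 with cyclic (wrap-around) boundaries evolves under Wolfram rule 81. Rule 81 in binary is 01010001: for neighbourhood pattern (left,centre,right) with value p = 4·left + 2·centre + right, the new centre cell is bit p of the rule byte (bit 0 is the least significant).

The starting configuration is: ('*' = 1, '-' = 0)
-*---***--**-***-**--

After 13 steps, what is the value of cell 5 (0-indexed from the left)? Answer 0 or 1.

0

k=0  -*---***--**-***-**--
k=1  --**---**--*---*--***
k=2  *--***--**--**--*---*
k=3  **---**--**--**--**--
k=4  -***--**--**--**--**-
k=5  ---**--**--**--**--**
k=6  **--**--**--**--**--*
k=7  -**--**--**--**--**--
k=8  --**--**--**--**--***
k=9  *--**--**--**--**---*
k=10  **--**--**--**--***--
k=11  -**--**--**--**---**-
k=12  --**--**--**--***--**
k=13  *--**--**--**---**--*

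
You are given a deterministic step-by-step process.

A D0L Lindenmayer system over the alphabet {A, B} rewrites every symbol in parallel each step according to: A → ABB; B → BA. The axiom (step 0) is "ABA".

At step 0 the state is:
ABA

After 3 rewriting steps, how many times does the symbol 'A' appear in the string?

0) ABA
1) ABBBAABB
2) ABBBABABAABBABBBABA
3) ABBBABABAABBBAABBBAABBABBBABAABBBABABAABBBAABB

19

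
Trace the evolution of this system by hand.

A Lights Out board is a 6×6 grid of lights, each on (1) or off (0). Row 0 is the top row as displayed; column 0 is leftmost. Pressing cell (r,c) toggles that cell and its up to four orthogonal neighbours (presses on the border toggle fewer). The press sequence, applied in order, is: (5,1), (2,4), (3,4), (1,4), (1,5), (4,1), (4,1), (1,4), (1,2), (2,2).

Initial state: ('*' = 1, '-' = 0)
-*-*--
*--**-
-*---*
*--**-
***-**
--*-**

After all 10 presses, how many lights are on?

0) -*-*--
*--**-
-*---*
*--**-
***-**
--*-**
1) -*-*--
*--**-
-*---*
*--**-
*-*-**
**--**
2) -*-*--
*--*--
-*-**-
*--*--
*-*-**
**--**
3) -*-*--
*--*--
-*-*--
*---**
*-*--*
**--**
4) -*-**-
*---**
-*-**-
*---**
*-*--*
**--**
5) -*-***
*-----
-*-***
*---**
*-*--*
**--**
6) -*-***
*-----
-*-***
**--**
-*---*
*---**
7) -*-***
*-----
-*-***
*---**
*-*--*
**--**
8) -*-*-*
*--***
-*-*-*
*---**
*-*--*
**--**
9) -***-*
***-**
-***-*
*---**
*-*--*
**--**
10) -***-*
**--**
-----*
*-*-**
*-*--*
**--**

20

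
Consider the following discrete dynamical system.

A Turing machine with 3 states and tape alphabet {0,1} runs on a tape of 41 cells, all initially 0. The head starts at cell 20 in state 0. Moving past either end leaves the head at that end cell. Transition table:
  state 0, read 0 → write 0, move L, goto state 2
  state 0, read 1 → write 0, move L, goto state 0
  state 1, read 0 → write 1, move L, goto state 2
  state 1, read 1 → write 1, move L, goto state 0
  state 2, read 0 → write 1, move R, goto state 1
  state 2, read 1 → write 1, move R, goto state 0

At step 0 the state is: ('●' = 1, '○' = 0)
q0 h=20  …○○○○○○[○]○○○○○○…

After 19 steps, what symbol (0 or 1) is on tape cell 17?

step 0: q0 h=20  …○○○○○○[○]○○○○○○…
step 1: q2 h=19  …○○○○○○[○]○○○○○○…
step 2: q1 h=20  …○○○○○●[○]○○○○○○…
step 3: q2 h=19  …○○○○○○[●]●○○○○○…
step 4: q0 h=20  …○○○○○●[●]○○○○○○…
step 5: q0 h=19  …○○○○○○[●]○○○○○○…
step 6: q0 h=18  …○○○○○○[○]○○○○○○…
step 7: q2 h=17  …○○○○○○[○]○○○○○○…
step 8: q1 h=18  …○○○○○●[○]○○○○○○…
step 9: q2 h=17  …○○○○○○[●]●○○○○○…
step 10: q0 h=18  …○○○○○●[●]○○○○○○…
step 11: q0 h=17  …○○○○○○[●]○○○○○○…
step 12: q0 h=16  …○○○○○○[○]○○○○○○…
step 13: q2 h=15  …○○○○○○[○]○○○○○○…
step 14: q1 h=16  …○○○○○●[○]○○○○○○…
step 15: q2 h=15  …○○○○○○[●]●○○○○○…
step 16: q0 h=16  …○○○○○●[●]○○○○○○…
step 17: q0 h=15  …○○○○○○[●]○○○○○○…
step 18: q0 h=14  …○○○○○○[○]○○○○○○…
step 19: q2 h=13  …○○○○○○[○]○○○○○○…

0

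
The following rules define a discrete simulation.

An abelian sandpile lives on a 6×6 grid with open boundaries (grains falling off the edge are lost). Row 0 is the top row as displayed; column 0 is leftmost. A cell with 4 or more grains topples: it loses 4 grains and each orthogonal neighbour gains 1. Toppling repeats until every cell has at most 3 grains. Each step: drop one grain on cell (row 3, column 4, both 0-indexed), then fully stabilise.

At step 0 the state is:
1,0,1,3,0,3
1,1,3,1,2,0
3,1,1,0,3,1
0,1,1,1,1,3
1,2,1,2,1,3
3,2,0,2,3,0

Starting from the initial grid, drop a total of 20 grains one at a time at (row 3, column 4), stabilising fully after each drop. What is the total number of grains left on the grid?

64

gen 0: 1,0,1,3,0,3
1,1,3,1,2,0
3,1,1,0,3,1
0,1,1,1,1,3
1,2,1,2,1,3
3,2,0,2,3,0
gen 1: 1,0,1,3,0,3
1,1,3,1,2,0
3,1,1,0,3,1
0,1,1,1,2,3
1,2,1,2,1,3
3,2,0,2,3,0
gen 2: 1,0,1,3,0,3
1,1,3,1,2,0
3,1,1,0,3,1
0,1,1,1,3,3
1,2,1,2,1,3
3,2,0,2,3,0
gen 3: 1,0,1,3,0,3
1,1,3,1,3,0
3,1,1,1,0,3
0,1,1,2,2,1
1,2,1,2,3,0
3,2,0,2,3,1
gen 4: 1,0,1,3,0,3
1,1,3,1,3,0
3,1,1,1,0,3
0,1,1,2,3,1
1,2,1,2,3,0
3,2,0,2,3,1
gen 5: 1,0,1,3,0,3
1,1,3,1,3,0
3,1,1,1,1,3
0,1,1,3,1,2
1,2,1,3,1,1
3,2,0,3,0,2
gen 6: 1,0,1,3,0,3
1,1,3,1,3,0
3,1,1,1,1,3
0,1,1,3,2,2
1,2,1,3,1,1
3,2,0,3,0,2
gen 7: 1,0,1,3,0,3
1,1,3,1,3,0
3,1,1,1,1,3
0,1,1,3,3,2
1,2,1,3,1,1
3,2,0,3,0,2
gen 8: 1,0,1,3,0,3
1,1,3,1,3,0
3,1,1,2,2,3
0,1,2,1,1,3
1,2,2,1,3,1
3,2,1,0,1,2
gen 9: 1,0,1,3,0,3
1,1,3,1,3,0
3,1,1,2,2,3
0,1,2,1,2,3
1,2,2,1,3,1
3,2,1,0,1,2
gen 10: 1,0,1,3,0,3
1,1,3,1,3,0
3,1,1,2,2,3
0,1,2,1,3,3
1,2,2,1,3,1
3,2,1,0,1,2
gen 11: 1,0,1,3,1,3
1,1,3,2,0,2
3,1,1,3,1,1
0,1,2,2,3,1
1,2,2,2,0,3
3,2,1,0,2,2
gen 12: 1,0,1,3,1,3
1,1,3,2,0,2
3,1,1,3,2,1
0,1,2,3,0,2
1,2,2,2,1,3
3,2,1,0,2,2
gen 13: 1,0,1,3,1,3
1,1,3,2,0,2
3,1,1,3,2,1
0,1,2,3,1,2
1,2,2,2,1,3
3,2,1,0,2,2
gen 14: 1,0,1,3,1,3
1,1,3,2,0,2
3,1,1,3,2,1
0,1,2,3,2,2
1,2,2,2,1,3
3,2,1,0,2,2
gen 15: 1,0,1,3,1,3
1,1,3,2,0,2
3,1,1,3,2,1
0,1,2,3,3,2
1,2,2,2,1,3
3,2,1,0,2,2
gen 16: 1,0,1,3,1,3
1,1,3,3,1,2
3,1,2,1,0,2
0,1,3,1,2,3
1,2,2,3,2,3
3,2,1,0,2,2
gen 17: 1,0,1,3,1,3
1,1,3,3,1,2
3,1,2,1,0,2
0,1,3,1,3,3
1,2,2,3,2,3
3,2,1,0,2,2
gen 18: 1,0,1,3,1,3
1,1,3,3,1,2
3,1,2,1,1,3
0,1,3,3,2,1
1,2,3,0,1,1
3,2,1,1,3,3
gen 19: 1,0,1,3,1,3
1,1,3,3,1,2
3,1,2,1,1,3
0,1,3,3,3,1
1,2,3,0,1,1
3,2,1,1,3,3
gen 20: 1,0,1,3,1,3
1,1,3,3,1,2
3,1,3,2,2,3
0,2,1,1,1,2
1,3,0,2,2,1
3,2,2,1,3,3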